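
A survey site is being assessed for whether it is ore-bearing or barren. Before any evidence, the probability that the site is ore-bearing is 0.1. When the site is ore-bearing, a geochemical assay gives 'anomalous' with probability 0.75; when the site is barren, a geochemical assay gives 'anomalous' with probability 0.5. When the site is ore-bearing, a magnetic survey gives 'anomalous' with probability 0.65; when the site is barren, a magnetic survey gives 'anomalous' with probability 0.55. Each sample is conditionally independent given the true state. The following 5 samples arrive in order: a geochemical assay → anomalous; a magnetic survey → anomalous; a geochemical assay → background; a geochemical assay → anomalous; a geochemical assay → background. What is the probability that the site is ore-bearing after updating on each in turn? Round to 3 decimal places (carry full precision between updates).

After a geochemical assay='anomalous': P(ore) = 0.75·0.1000 / (0.75·0.1000 + 0.5·0.9000) ≈ 0.1429
After a magnetic survey='anomalous': P(ore) = 0.65·0.1429 / (0.65·0.1429 + 0.55·0.8571) ≈ 0.1646
After a geochemical assay='background': P(ore) = 0.25·0.1646 / (0.25·0.1646 + 0.5·0.8354) ≈ 0.0897
After a geochemical assay='anomalous': P(ore) = 0.75·0.0897 / (0.75·0.0897 + 0.5·0.9103) ≈ 0.1287
After a geochemical assay='background': P(ore) = 0.25·0.1287 / (0.25·0.1287 + 0.5·0.8713) ≈ 0.0688

0.069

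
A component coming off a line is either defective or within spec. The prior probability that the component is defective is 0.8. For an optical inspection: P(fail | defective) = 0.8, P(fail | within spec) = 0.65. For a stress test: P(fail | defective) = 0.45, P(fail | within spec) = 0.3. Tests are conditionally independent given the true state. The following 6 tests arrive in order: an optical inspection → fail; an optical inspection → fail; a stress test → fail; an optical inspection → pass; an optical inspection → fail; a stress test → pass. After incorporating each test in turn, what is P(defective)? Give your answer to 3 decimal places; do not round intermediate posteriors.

0.834

Each posterior becomes the prior for the next update.
After an optical inspection='fail': P(defective) = 0.8·0.8000 / (0.8·0.8000 + 0.65·0.2000) ≈ 0.8312
After an optical inspection='fail': P(defective) = 0.8·0.8312 / (0.8·0.8312 + 0.65·0.1688) ≈ 0.8583
After a stress test='fail': P(defective) = 0.45·0.8583 / (0.45·0.8583 + 0.3·0.1417) ≈ 0.9009
After an optical inspection='pass': P(defective) = 0.2·0.9009 / (0.2·0.9009 + 0.35·0.0991) ≈ 0.8385
After an optical inspection='fail': P(defective) = 0.8·0.8385 / (0.8·0.8385 + 0.65·0.1615) ≈ 0.8647
After a stress test='pass': P(defective) = 0.55·0.8647 / (0.55·0.8647 + 0.7·0.1353) ≈ 0.8340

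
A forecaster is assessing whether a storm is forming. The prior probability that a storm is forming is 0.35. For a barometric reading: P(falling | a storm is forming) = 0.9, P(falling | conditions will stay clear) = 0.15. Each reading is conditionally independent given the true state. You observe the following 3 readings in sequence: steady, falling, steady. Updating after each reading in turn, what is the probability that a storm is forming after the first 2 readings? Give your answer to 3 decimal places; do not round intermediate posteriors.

0.275

After 'steady': P(storm) = 0.1·0.3500 / (0.1·0.3500 + 0.85·0.6500) ≈ 0.0596
After 'falling': P(storm) = 0.9·0.0596 / (0.9·0.0596 + 0.15·0.9404) ≈ 0.2754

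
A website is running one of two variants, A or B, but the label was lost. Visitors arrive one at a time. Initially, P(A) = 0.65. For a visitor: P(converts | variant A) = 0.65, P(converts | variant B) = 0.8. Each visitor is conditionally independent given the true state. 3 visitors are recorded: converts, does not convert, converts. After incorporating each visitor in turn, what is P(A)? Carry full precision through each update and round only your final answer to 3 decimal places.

0.682

After 'converts': P(A) = 0.65·0.6500 / (0.65·0.6500 + 0.8·0.3500) ≈ 0.6014
After 'does not convert': P(A) = 0.35·0.6014 / (0.35·0.6014 + 0.2·0.3986) ≈ 0.7253
After 'converts': P(A) = 0.65·0.7253 / (0.65·0.7253 + 0.8·0.2747) ≈ 0.6821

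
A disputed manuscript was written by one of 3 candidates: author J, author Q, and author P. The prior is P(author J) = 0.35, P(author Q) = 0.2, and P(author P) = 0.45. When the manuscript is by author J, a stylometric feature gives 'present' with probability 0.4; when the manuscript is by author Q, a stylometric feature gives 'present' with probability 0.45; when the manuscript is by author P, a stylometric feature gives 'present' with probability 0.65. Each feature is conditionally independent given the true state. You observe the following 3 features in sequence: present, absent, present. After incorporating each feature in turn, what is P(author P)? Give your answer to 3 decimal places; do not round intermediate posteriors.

After 'present': normaliser = 0.4·0.3500 + 0.45·0.2000 + 0.65·0.4500; P(author J) ≈ 0.2679, P(author Q) ≈ 0.1722, P(author P) ≈ 0.5598
After 'absent': normaliser = 0.6·0.2679 + 0.55·0.1722 + 0.35·0.5598; P(author J) ≈ 0.3561, P(author Q) ≈ 0.2099, P(author P) ≈ 0.4340
After 'present': normaliser = 0.4·0.3561 + 0.45·0.2099 + 0.65·0.4340; P(author J) ≈ 0.2745, P(author Q) ≈ 0.1820, P(author P) ≈ 0.5436

0.544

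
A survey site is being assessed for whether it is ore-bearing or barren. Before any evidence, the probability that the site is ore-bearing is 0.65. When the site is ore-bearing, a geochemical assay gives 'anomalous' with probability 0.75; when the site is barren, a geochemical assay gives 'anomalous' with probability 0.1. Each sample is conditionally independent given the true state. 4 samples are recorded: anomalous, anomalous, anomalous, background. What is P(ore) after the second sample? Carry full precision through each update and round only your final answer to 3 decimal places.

After 'anomalous': P(ore) = 0.75·0.6500 / (0.75·0.6500 + 0.1·0.3500) ≈ 0.9330
After 'anomalous': P(ore) = 0.75·0.9330 / (0.75·0.9330 + 0.1·0.0670) ≈ 0.9905

0.991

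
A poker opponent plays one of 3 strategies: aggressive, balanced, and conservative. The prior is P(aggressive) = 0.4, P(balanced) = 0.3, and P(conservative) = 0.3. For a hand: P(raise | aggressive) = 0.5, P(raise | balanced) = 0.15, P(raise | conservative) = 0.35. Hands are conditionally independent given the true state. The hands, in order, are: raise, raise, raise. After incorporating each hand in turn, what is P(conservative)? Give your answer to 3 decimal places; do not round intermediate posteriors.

Each posterior becomes the prior for the next update.
After 'raise': normaliser = 0.5·0.4000 + 0.15·0.3000 + 0.35·0.3000; P(aggressive) ≈ 0.5714, P(balanced) ≈ 0.1286, P(conservative) ≈ 0.3000
After 'raise': normaliser = 0.5·0.5714 + 0.15·0.1286 + 0.35·0.3000; P(aggressive) ≈ 0.6969, P(balanced) ≈ 0.0470, P(conservative) ≈ 0.2561
After 'raise': normaliser = 0.5·0.6969 + 0.15·0.0470 + 0.35·0.2561; P(aggressive) ≈ 0.7828, P(balanced) ≈ 0.0159, P(conservative) ≈ 0.2014

0.201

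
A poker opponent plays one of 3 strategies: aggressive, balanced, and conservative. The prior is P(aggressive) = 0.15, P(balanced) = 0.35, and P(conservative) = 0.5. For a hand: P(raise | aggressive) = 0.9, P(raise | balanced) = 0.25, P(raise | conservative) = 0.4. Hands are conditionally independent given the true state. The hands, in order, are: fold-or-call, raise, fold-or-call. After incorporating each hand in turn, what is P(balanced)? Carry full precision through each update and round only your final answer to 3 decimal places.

0.402

After 'fold-or-call': normaliser = 0.1·0.1500 + 0.75·0.3500 + 0.6·0.5000; P(aggressive) ≈ 0.0260, P(balanced) ≈ 0.4545, P(conservative) ≈ 0.5195
After 'raise': normaliser = 0.9·0.0260 + 0.25·0.4545 + 0.4·0.5195; P(aggressive) ≈ 0.0678, P(balanced) ≈ 0.3296, P(conservative) ≈ 0.6026
After 'fold-or-call': normaliser = 0.1·0.0678 + 0.75·0.3296 + 0.6·0.6026; P(aggressive) ≈ 0.0110, P(balanced) ≈ 0.4016, P(conservative) ≈ 0.5874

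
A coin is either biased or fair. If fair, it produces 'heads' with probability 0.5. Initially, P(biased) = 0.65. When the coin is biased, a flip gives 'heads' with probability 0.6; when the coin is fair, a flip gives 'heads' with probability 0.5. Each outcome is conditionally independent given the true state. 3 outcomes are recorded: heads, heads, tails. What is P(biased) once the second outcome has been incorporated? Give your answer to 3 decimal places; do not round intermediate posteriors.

After 'heads': P(biased) = 0.6·0.6500 / (0.6·0.6500 + 0.5·0.3500) ≈ 0.6903
After 'heads': P(biased) = 0.6·0.6903 / (0.6·0.6903 + 0.5·0.3097) ≈ 0.7278

0.728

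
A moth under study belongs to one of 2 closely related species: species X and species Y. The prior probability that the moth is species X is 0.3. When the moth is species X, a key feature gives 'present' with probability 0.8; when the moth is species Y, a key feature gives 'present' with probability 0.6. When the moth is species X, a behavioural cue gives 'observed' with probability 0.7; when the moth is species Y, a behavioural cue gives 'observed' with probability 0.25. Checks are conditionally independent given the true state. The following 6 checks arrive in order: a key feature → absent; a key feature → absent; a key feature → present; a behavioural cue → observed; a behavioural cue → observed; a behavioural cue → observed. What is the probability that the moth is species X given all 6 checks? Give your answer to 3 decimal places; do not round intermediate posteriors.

After a key feature='absent': P(species X) = 0.2·0.3000 / (0.2·0.3000 + 0.4·0.7000) ≈ 0.1765
After a key feature='absent': P(species X) = 0.2·0.1765 / (0.2·0.1765 + 0.4·0.8235) ≈ 0.0968
After a key feature='present': P(species X) = 0.8·0.0968 / (0.8·0.0968 + 0.6·0.9032) ≈ 0.1250
After a behavioural cue='observed': P(species X) = 0.7·0.1250 / (0.7·0.1250 + 0.25·0.8750) ≈ 0.2857
After a behavioural cue='observed': P(species X) = 0.7·0.2857 / (0.7·0.2857 + 0.25·0.7143) ≈ 0.5283
After a behavioural cue='observed': P(species X) = 0.7·0.5283 / (0.7·0.5283 + 0.25·0.4717) ≈ 0.7582

0.758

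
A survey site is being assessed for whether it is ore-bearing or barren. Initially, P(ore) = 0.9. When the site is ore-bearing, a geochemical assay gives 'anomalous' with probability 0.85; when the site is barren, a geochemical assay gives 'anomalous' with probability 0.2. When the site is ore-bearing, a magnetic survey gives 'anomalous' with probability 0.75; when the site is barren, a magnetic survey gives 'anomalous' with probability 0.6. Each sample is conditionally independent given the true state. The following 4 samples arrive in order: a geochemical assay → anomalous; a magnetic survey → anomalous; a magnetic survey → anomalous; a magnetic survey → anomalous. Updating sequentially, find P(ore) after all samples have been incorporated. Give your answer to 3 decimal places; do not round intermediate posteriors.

0.987

Each posterior becomes the prior for the next update.
After a geochemical assay='anomalous': P(ore) = 0.85·0.9000 / (0.85·0.9000 + 0.2·0.1000) ≈ 0.9745
After a magnetic survey='anomalous': P(ore) = 0.75·0.9745 / (0.75·0.9745 + 0.6·0.0255) ≈ 0.9795
After a magnetic survey='anomalous': P(ore) = 0.75·0.9795 / (0.75·0.9795 + 0.6·0.0205) ≈ 0.9835
After a magnetic survey='anomalous': P(ore) = 0.75·0.9835 / (0.75·0.9835 + 0.6·0.0165) ≈ 0.9868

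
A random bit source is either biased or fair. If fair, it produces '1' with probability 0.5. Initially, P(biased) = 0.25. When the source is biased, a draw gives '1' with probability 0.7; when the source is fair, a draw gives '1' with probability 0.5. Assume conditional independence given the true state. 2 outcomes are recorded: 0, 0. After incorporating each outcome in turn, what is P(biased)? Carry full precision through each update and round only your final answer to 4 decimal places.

Each posterior becomes the prior for the next update.
After '0': P(biased) = 0.3·0.2500 / (0.3·0.2500 + 0.5·0.7500) ≈ 0.1667
After '0': P(biased) = 0.3·0.1667 / (0.3·0.1667 + 0.5·0.8333) ≈ 0.1071

0.1071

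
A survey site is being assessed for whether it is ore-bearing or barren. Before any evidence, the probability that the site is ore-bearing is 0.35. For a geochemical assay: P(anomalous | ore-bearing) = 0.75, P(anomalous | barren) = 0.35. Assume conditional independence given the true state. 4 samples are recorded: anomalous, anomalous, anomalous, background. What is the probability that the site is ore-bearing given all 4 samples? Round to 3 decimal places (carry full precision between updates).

After 'anomalous': P(ore) = 0.75·0.3500 / (0.75·0.3500 + 0.35·0.6500) ≈ 0.5357
After 'anomalous': P(ore) = 0.75·0.5357 / (0.75·0.5357 + 0.35·0.4643) ≈ 0.7120
After 'anomalous': P(ore) = 0.75·0.7120 / (0.75·0.7120 + 0.35·0.2880) ≈ 0.8412
After 'background': P(ore) = 0.25·0.8412 / (0.25·0.8412 + 0.65·0.1588) ≈ 0.6708

0.671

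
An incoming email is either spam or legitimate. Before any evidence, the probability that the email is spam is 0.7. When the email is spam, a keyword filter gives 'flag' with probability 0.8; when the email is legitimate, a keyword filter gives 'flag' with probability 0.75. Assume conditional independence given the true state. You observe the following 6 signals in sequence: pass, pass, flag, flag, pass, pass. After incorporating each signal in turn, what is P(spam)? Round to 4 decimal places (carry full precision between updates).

After 'pass': P(spam) = 0.2·0.7000 / (0.2·0.7000 + 0.25·0.3000) ≈ 0.6512
After 'pass': P(spam) = 0.2·0.6512 / (0.2·0.6512 + 0.25·0.3488) ≈ 0.5989
After 'flag': P(spam) = 0.8·0.5989 / (0.8·0.5989 + 0.75·0.4011) ≈ 0.6143
After 'flag': P(spam) = 0.8·0.6143 / (0.8·0.6143 + 0.75·0.3857) ≈ 0.6295
After 'pass': P(spam) = 0.2·0.6295 / (0.2·0.6295 + 0.25·0.3705) ≈ 0.5761
After 'pass': P(spam) = 0.2·0.5761 / (0.2·0.5761 + 0.25·0.4239) ≈ 0.5209

0.5209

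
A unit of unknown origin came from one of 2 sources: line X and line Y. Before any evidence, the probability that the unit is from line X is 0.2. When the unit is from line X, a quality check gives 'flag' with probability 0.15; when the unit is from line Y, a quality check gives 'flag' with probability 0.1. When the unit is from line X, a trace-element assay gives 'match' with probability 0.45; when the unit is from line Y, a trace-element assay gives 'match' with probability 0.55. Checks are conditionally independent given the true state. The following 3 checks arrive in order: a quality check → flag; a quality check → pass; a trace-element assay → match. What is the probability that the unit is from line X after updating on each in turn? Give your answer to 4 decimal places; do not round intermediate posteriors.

0.2247

After a quality check='flag': P(line X) = 0.15·0.2000 / (0.15·0.2000 + 0.1·0.8000) ≈ 0.2727
After a quality check='pass': P(line X) = 0.85·0.2727 / (0.85·0.2727 + 0.9·0.7273) ≈ 0.2615
After a trace-element assay='match': P(line X) = 0.45·0.2615 / (0.45·0.2615 + 0.55·0.7385) ≈ 0.2247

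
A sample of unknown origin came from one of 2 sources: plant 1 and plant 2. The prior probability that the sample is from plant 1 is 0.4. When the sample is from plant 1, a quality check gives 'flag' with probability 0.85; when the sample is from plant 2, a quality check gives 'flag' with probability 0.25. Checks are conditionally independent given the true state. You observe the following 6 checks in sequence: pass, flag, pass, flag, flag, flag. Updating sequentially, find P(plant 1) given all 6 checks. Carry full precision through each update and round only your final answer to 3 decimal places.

0.781

After 'pass': P(plant 1) = 0.15·0.4000 / (0.15·0.4000 + 0.75·0.6000) ≈ 0.1176
After 'flag': P(plant 1) = 0.85·0.1176 / (0.85·0.1176 + 0.25·0.8824) ≈ 0.3119
After 'pass': P(plant 1) = 0.15·0.3119 / (0.15·0.3119 + 0.75·0.6881) ≈ 0.0831
After 'flag': P(plant 1) = 0.85·0.0831 / (0.85·0.0831 + 0.25·0.9169) ≈ 0.2356
After 'flag': P(plant 1) = 0.85·0.2356 / (0.85·0.2356 + 0.25·0.7644) ≈ 0.5117
After 'flag': P(plant 1) = 0.85·0.5117 / (0.85·0.5117 + 0.25·0.4883) ≈ 0.7809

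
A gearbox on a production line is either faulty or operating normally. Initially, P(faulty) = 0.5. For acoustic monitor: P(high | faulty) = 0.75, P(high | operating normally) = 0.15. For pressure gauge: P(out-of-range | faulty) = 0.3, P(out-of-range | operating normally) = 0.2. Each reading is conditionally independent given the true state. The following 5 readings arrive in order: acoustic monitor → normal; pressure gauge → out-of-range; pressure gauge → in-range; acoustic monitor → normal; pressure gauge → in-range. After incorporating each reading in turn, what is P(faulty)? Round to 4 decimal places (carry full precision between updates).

Apply Bayes' rule sequentially, carrying P(faulty) forward.
After acoustic monitor='normal': P(faulty) = 0.25·0.5000 / (0.25·0.5000 + 0.85·0.5000) ≈ 0.2273
After pressure gauge='out-of-range': P(faulty) = 0.3·0.2273 / (0.3·0.2273 + 0.2·0.7727) ≈ 0.3061
After pressure gauge='in-range': P(faulty) = 0.7·0.3061 / (0.7·0.3061 + 0.8·0.6939) ≈ 0.2785
After acoustic monitor='normal': P(faulty) = 0.25·0.2785 / (0.25·0.2785 + 0.85·0.7215) ≈ 0.1020
After pressure gauge='in-range': P(faulty) = 0.7·0.1020 / (0.7·0.1020 + 0.8·0.8980) ≈ 0.0904

0.0904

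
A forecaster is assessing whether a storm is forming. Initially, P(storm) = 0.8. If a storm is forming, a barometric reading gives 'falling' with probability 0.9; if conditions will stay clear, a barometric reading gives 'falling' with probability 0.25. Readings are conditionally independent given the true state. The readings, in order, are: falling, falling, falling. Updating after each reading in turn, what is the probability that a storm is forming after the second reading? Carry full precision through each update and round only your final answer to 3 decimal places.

Each posterior becomes the prior for the next update.
After 'falling': P(storm) = 0.9·0.8000 / (0.9·0.8000 + 0.25·0.2000) ≈ 0.9351
After 'falling': P(storm) = 0.9·0.9351 / (0.9·0.9351 + 0.25·0.0649) ≈ 0.9811

0.981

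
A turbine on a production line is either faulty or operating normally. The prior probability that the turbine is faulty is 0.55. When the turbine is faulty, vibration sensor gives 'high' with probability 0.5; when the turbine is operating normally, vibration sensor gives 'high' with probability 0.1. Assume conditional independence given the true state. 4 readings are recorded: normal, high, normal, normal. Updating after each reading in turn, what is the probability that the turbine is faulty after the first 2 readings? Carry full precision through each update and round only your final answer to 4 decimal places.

0.7725

After 'normal': P(faulty) = 0.5·0.5500 / (0.5·0.5500 + 0.9·0.4500) ≈ 0.4044
After 'high': P(faulty) = 0.5·0.4044 / (0.5·0.4044 + 0.1·0.5956) ≈ 0.7725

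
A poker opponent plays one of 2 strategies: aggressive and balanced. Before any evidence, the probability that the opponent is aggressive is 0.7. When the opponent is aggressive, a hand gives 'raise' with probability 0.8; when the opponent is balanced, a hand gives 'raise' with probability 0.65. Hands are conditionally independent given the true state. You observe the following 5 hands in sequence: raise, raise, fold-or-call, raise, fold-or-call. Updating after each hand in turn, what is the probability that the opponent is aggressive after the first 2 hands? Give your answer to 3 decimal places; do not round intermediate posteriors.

0.779

After 'raise': P(aggressive) = 0.8·0.7000 / (0.8·0.7000 + 0.65·0.3000) ≈ 0.7417
After 'raise': P(aggressive) = 0.8·0.7417 / (0.8·0.7417 + 0.65·0.2583) ≈ 0.7795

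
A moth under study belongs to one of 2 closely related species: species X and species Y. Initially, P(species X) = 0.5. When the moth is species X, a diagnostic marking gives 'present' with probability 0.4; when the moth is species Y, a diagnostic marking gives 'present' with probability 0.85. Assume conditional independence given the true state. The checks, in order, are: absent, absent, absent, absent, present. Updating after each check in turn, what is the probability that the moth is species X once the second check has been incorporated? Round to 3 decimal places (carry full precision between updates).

Each posterior becomes the prior for the next update.
After 'absent': P(species X) = 0.6·0.5000 / (0.6·0.5000 + 0.15·0.5000) ≈ 0.8000
After 'absent': P(species X) = 0.6·0.8000 / (0.6·0.8000 + 0.15·0.2000) ≈ 0.9412

0.941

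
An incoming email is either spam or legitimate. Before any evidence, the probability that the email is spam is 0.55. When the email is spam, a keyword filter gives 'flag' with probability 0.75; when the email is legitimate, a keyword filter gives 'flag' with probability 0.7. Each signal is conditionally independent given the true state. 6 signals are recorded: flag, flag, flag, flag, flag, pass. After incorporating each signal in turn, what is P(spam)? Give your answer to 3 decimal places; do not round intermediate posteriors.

0.590

After 'flag': P(spam) = 0.75·0.5500 / (0.75·0.5500 + 0.7·0.4500) ≈ 0.5670
After 'flag': P(spam) = 0.75·0.5670 / (0.75·0.5670 + 0.7·0.4330) ≈ 0.5839
After 'flag': P(spam) = 0.75·0.5839 / (0.75·0.5839 + 0.7·0.4161) ≈ 0.6005
After 'flag': P(spam) = 0.75·0.6005 / (0.75·0.6005 + 0.7·0.3995) ≈ 0.6170
After 'flag': P(spam) = 0.75·0.6170 / (0.75·0.6170 + 0.7·0.3830) ≈ 0.6331
After 'pass': P(spam) = 0.25·0.6331 / (0.25·0.6331 + 0.3·0.3669) ≈ 0.5898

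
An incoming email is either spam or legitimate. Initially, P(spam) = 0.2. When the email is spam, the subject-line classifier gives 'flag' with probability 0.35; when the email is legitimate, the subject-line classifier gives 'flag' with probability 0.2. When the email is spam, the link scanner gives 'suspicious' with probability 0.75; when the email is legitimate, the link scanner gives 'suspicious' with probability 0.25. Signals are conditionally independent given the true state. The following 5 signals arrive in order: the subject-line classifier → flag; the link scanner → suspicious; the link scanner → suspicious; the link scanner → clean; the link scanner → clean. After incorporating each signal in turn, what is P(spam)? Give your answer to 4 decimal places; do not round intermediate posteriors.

Apply Bayes' rule sequentially, carrying P(spam) forward.
After the subject-line classifier='flag': P(spam) = 0.35·0.2000 / (0.35·0.2000 + 0.2·0.8000) ≈ 0.3043
After the link scanner='suspicious': P(spam) = 0.75·0.3043 / (0.75·0.3043 + 0.25·0.6957) ≈ 0.5676
After the link scanner='suspicious': P(spam) = 0.75·0.5676 / (0.75·0.5676 + 0.25·0.4324) ≈ 0.7975
After the link scanner='clean': P(spam) = 0.25·0.7975 / (0.25·0.7975 + 0.75·0.2025) ≈ 0.5676
After the link scanner='clean': P(spam) = 0.25·0.5676 / (0.25·0.5676 + 0.75·0.4324) ≈ 0.3043

0.3043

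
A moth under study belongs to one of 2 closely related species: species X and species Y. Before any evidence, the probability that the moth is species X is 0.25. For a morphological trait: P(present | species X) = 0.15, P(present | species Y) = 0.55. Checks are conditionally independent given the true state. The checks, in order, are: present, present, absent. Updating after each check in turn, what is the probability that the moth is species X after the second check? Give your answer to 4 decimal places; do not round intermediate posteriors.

0.0242

Apply Bayes' rule sequentially, carrying P(species X) forward.
After 'present': P(species X) = 0.15·0.2500 / (0.15·0.2500 + 0.55·0.7500) ≈ 0.0833
After 'present': P(species X) = 0.15·0.0833 / (0.15·0.0833 + 0.55·0.9167) ≈ 0.0242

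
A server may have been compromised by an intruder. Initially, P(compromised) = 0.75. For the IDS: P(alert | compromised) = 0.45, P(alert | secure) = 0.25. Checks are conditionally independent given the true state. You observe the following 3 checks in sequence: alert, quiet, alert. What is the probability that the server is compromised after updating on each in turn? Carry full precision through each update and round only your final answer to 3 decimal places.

After 'alert': P(compromised) = 0.45·0.7500 / (0.45·0.7500 + 0.25·0.2500) ≈ 0.8438
After 'quiet': P(compromised) = 0.55·0.8438 / (0.55·0.8438 + 0.75·0.1562) ≈ 0.7984
After 'alert': P(compromised) = 0.45·0.7984 / (0.45·0.7984 + 0.25·0.2016) ≈ 0.8770

0.877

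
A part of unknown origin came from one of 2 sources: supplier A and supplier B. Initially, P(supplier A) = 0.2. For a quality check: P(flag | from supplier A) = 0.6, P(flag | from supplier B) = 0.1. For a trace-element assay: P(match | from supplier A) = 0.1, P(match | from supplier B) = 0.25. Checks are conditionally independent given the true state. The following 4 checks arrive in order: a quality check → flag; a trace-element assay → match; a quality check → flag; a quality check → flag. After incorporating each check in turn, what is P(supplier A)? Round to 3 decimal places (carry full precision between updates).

0.956

Apply Bayes' rule sequentially, carrying P(supplier A) forward.
After a quality check='flag': P(supplier A) = 0.6·0.2000 / (0.6·0.2000 + 0.1·0.8000) ≈ 0.6000
After a trace-element assay='match': P(supplier A) = 0.1·0.6000 / (0.1·0.6000 + 0.25·0.4000) ≈ 0.3750
After a quality check='flag': P(supplier A) = 0.6·0.3750 / (0.6·0.3750 + 0.1·0.6250) ≈ 0.7826
After a quality check='flag': P(supplier A) = 0.6·0.7826 / (0.6·0.7826 + 0.1·0.2174) ≈ 0.9558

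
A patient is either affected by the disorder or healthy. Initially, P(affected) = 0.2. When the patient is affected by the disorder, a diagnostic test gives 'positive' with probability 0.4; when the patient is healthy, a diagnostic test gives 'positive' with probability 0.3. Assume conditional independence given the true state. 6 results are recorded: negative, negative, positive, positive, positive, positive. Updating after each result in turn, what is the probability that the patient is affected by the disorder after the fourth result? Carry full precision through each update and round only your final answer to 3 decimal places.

After 'negative': P(affected) = 0.6·0.2000 / (0.6·0.2000 + 0.7·0.8000) ≈ 0.1765
After 'negative': P(affected) = 0.6·0.1765 / (0.6·0.1765 + 0.7·0.8235) ≈ 0.1552
After 'positive': P(affected) = 0.4·0.1552 / (0.4·0.1552 + 0.3·0.8448) ≈ 0.1967
After 'positive': P(affected) = 0.4·0.1967 / (0.4·0.1967 + 0.3·0.8033) ≈ 0.2462

0.246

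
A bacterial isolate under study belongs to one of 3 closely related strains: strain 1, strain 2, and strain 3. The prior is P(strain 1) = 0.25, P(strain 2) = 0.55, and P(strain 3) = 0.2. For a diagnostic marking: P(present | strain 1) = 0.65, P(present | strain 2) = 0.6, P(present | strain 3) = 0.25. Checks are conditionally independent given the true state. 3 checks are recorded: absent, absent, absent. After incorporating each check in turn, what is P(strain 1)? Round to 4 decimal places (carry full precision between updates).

0.0823

Each posterior becomes the prior for the next update.
After 'absent': normaliser = 0.35·0.2500 + 0.4·0.5500 + 0.75·0.2000; P(strain 1) ≈ 0.1913, P(strain 2) ≈ 0.4809, P(strain 3) ≈ 0.3279
After 'absent': normaliser = 0.35·0.1913 + 0.4·0.4809 + 0.75·0.3279; P(strain 1) ≈ 0.1325, P(strain 2) ≈ 0.3807, P(strain 3) ≈ 0.4867
After 'absent': normaliser = 0.35·0.1325 + 0.4·0.3807 + 0.75·0.4867; P(strain 1) ≈ 0.0823, P(strain 2) ≈ 0.2702, P(strain 3) ≈ 0.6476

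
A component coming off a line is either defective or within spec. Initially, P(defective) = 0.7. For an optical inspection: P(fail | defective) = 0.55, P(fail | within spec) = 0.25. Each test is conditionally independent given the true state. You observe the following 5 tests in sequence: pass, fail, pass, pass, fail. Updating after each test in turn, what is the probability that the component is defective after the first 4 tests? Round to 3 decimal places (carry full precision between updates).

After 'pass': P(defective) = 0.45·0.7000 / (0.45·0.7000 + 0.75·0.3000) ≈ 0.5833
After 'fail': P(defective) = 0.55·0.5833 / (0.55·0.5833 + 0.25·0.4167) ≈ 0.7549
After 'pass': P(defective) = 0.45·0.7549 / (0.45·0.7549 + 0.75·0.2451) ≈ 0.6489
After 'pass': P(defective) = 0.45·0.6489 / (0.45·0.6489 + 0.75·0.3511) ≈ 0.5258

0.526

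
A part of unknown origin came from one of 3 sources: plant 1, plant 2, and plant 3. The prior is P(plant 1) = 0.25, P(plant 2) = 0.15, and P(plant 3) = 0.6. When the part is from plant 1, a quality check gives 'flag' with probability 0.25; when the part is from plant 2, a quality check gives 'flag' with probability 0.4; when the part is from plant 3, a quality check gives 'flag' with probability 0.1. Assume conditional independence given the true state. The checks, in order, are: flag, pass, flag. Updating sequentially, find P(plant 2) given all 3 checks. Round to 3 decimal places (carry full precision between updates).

0.457

After 'flag': normaliser = 0.25·0.2500 + 0.4·0.1500 + 0.1·0.6000; P(plant 1) ≈ 0.3425, P(plant 2) ≈ 0.3288, P(plant 3) ≈ 0.3288
After 'pass': normaliser = 0.75·0.3425 + 0.6·0.3288 + 0.9·0.3288; P(plant 1) ≈ 0.3425, P(plant 2) ≈ 0.2630, P(plant 3) ≈ 0.3945
After 'flag': normaliser = 0.25·0.3425 + 0.4·0.2630 + 0.1·0.3945; P(plant 1) ≈ 0.3718, P(plant 2) ≈ 0.4569, P(plant 3) ≈ 0.1713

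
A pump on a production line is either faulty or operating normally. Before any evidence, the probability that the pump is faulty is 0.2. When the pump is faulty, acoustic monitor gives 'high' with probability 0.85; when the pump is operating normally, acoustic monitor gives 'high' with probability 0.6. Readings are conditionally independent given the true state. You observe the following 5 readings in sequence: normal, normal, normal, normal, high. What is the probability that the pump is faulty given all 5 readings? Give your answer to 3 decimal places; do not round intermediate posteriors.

After 'normal': P(faulty) = 0.15·0.2000 / (0.15·0.2000 + 0.4·0.8000) ≈ 0.0857
After 'normal': P(faulty) = 0.15·0.0857 / (0.15·0.0857 + 0.4·0.9143) ≈ 0.0340
After 'normal': P(faulty) = 0.15·0.0340 / (0.15·0.0340 + 0.4·0.9660) ≈ 0.0130
After 'normal': P(faulty) = 0.15·0.0130 / (0.15·0.0130 + 0.4·0.9870) ≈ 0.0049
After 'high': P(faulty) = 0.85·0.0049 / (0.85·0.0049 + 0.6·0.9951) ≈ 0.0070

0.007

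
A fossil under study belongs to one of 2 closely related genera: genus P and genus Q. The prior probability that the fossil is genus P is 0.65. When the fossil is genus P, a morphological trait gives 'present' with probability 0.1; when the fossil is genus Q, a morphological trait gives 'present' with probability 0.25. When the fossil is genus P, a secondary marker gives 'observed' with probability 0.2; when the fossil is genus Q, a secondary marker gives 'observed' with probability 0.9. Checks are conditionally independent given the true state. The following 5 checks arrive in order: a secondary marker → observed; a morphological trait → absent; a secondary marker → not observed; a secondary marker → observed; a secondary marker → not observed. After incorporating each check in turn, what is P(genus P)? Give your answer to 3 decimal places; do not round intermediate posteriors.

0.876

After a secondary marker='observed': P(genus P) = 0.2·0.6500 / (0.2·0.6500 + 0.9·0.3500) ≈ 0.2921
After a morphological trait='absent': P(genus P) = 0.9·0.2921 / (0.9·0.2921 + 0.75·0.7079) ≈ 0.3312
After a secondary marker='not observed': P(genus P) = 0.8·0.3312 / (0.8·0.3312 + 0.1·0.6688) ≈ 0.7985
After a secondary marker='observed': P(genus P) = 0.2·0.7985 / (0.2·0.7985 + 0.9·0.2015) ≈ 0.4682
After a secondary marker='not observed': P(genus P) = 0.8·0.4682 / (0.8·0.4682 + 0.1·0.5318) ≈ 0.8757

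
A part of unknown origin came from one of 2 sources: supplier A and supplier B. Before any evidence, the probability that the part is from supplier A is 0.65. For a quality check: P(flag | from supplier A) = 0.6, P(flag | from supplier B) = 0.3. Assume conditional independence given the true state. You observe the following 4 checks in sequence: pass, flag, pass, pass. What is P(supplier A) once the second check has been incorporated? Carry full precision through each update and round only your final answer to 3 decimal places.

0.680

After 'pass': P(supplier A) = 0.4·0.6500 / (0.4·0.6500 + 0.7·0.3500) ≈ 0.5149
After 'flag': P(supplier A) = 0.6·0.5149 / (0.6·0.5149 + 0.3·0.4851) ≈ 0.6797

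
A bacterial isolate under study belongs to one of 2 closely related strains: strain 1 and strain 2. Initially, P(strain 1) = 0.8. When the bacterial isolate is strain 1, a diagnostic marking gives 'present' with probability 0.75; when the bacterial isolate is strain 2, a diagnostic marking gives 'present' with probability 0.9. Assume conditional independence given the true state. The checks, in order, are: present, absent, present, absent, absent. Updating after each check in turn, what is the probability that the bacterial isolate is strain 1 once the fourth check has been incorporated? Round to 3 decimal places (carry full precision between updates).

After 'present': P(strain 1) = 0.75·0.8000 / (0.75·0.8000 + 0.9·0.2000) ≈ 0.7692
After 'absent': P(strain 1) = 0.25·0.7692 / (0.25·0.7692 + 0.1·0.2308) ≈ 0.8929
After 'present': P(strain 1) = 0.75·0.8929 / (0.75·0.8929 + 0.9·0.1071) ≈ 0.8741
After 'absent': P(strain 1) = 0.25·0.8741 / (0.25·0.8741 + 0.1·0.1259) ≈ 0.9455

0.946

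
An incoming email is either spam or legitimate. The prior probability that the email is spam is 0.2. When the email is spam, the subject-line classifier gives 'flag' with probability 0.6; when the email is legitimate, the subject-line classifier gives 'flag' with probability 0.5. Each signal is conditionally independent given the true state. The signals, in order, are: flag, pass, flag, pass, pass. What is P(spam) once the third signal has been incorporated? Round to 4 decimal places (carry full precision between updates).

After 'flag': P(spam) = 0.6·0.2000 / (0.6·0.2000 + 0.5·0.8000) ≈ 0.2308
After 'pass': P(spam) = 0.4·0.2308 / (0.4·0.2308 + 0.5·0.7692) ≈ 0.1935
After 'flag': P(spam) = 0.6·0.1935 / (0.6·0.1935 + 0.5·0.8065) ≈ 0.2236

0.2236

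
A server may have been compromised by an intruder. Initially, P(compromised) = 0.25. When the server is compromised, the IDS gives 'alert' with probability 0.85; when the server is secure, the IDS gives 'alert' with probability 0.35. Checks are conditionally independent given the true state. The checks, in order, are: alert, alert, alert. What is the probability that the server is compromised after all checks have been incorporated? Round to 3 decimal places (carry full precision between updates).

Each posterior becomes the prior for the next update.
After 'alert': P(compromised) = 0.85·0.2500 / (0.85·0.2500 + 0.35·0.7500) ≈ 0.4474
After 'alert': P(compromised) = 0.85·0.4474 / (0.85·0.4474 + 0.35·0.5526) ≈ 0.6628
After 'alert': P(compromised) = 0.85·0.6628 / (0.85·0.6628 + 0.35·0.3372) ≈ 0.8268

0.827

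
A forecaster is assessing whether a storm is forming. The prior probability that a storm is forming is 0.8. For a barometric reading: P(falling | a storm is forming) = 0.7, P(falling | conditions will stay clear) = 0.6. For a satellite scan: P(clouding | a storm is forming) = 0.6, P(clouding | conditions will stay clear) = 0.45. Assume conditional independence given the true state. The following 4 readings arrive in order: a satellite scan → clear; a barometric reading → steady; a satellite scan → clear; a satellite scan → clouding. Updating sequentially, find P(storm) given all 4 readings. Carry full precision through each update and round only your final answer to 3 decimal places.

After a satellite scan='clear': P(storm) = 0.4·0.8000 / (0.4·0.8000 + 0.55·0.2000) ≈ 0.7442
After a barometric reading='steady': P(storm) = 0.3·0.7442 / (0.3·0.7442 + 0.4·0.2558) ≈ 0.6857
After a satellite scan='clear': P(storm) = 0.4·0.6857 / (0.4·0.6857 + 0.55·0.3143) ≈ 0.6134
After a satellite scan='clouding': P(storm) = 0.6·0.6134 / (0.6·0.6134 + 0.45·0.3866) ≈ 0.6790

0.679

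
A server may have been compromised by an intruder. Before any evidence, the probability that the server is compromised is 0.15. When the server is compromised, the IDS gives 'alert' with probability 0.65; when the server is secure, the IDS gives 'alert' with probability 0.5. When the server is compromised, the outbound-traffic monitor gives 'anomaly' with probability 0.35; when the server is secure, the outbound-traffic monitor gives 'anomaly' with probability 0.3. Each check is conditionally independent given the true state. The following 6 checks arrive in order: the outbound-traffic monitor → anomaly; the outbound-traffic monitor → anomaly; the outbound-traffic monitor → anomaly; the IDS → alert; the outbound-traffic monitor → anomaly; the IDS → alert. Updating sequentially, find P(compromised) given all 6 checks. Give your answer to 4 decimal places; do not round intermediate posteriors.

Each posterior becomes the prior for the next update.
After the outbound-traffic monitor='anomaly': P(compromised) = 0.35·0.1500 / (0.35·0.1500 + 0.3·0.8500) ≈ 0.1707
After the outbound-traffic monitor='anomaly': P(compromised) = 0.35·0.1707 / (0.35·0.1707 + 0.3·0.8293) ≈ 0.1937
After the outbound-traffic monitor='anomaly': P(compromised) = 0.35·0.1937 / (0.35·0.1937 + 0.3·0.8063) ≈ 0.2189
After the IDS='alert': P(compromised) = 0.65·0.2189 / (0.65·0.2189 + 0.5·0.7811) ≈ 0.2670
After the outbound-traffic monitor='anomaly': P(compromised) = 0.35·0.2670 / (0.35·0.2670 + 0.3·0.7330) ≈ 0.2983
After the IDS='alert': P(compromised) = 0.65·0.2983 / (0.65·0.2983 + 0.5·0.7017) ≈ 0.3559

0.3559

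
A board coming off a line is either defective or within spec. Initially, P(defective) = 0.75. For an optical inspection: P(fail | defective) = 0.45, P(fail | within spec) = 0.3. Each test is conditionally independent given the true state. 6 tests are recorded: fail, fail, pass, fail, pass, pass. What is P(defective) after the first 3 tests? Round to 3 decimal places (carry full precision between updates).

0.841

After 'fail': P(defective) = 0.45·0.7500 / (0.45·0.7500 + 0.3·0.2500) ≈ 0.8182
After 'fail': P(defective) = 0.45·0.8182 / (0.45·0.8182 + 0.3·0.1818) ≈ 0.8710
After 'pass': P(defective) = 0.55·0.8710 / (0.55·0.8710 + 0.7·0.1290) ≈ 0.8414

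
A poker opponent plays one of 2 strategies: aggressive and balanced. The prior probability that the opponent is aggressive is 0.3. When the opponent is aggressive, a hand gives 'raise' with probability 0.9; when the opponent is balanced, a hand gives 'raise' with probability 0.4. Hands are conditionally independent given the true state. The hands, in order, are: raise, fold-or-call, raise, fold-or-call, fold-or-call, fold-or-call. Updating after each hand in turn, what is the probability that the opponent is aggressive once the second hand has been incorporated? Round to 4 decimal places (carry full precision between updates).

Apply Bayes' rule sequentially, carrying P(aggressive) forward.
After 'raise': P(aggressive) = 0.9·0.3000 / (0.9·0.3000 + 0.4·0.7000) ≈ 0.4909
After 'fold-or-call': P(aggressive) = 0.1·0.4909 / (0.1·0.4909 + 0.6·0.5091) ≈ 0.1385

0.1385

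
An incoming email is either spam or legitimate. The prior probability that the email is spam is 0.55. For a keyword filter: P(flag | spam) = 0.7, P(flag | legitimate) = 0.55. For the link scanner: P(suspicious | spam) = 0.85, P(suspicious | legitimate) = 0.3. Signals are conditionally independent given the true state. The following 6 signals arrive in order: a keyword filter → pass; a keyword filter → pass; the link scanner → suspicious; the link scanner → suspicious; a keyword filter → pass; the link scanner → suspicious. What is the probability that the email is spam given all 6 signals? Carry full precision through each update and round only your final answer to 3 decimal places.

0.892

After a keyword filter='pass': P(spam) = 0.3·0.5500 / (0.3·0.5500 + 0.45·0.4500) ≈ 0.4490
After a keyword filter='pass': P(spam) = 0.3·0.4490 / (0.3·0.4490 + 0.45·0.5510) ≈ 0.3520
After the link scanner='suspicious': P(spam) = 0.85·0.3520 / (0.85·0.3520 + 0.3·0.6480) ≈ 0.6062
After the link scanner='suspicious': P(spam) = 0.85·0.6062 / (0.85·0.6062 + 0.3·0.3938) ≈ 0.8135
After a keyword filter='pass': P(spam) = 0.3·0.8135 / (0.3·0.8135 + 0.45·0.1865) ≈ 0.7441
After the link scanner='suspicious': P(spam) = 0.85·0.7441 / (0.85·0.7441 + 0.3·0.2559) ≈ 0.8917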